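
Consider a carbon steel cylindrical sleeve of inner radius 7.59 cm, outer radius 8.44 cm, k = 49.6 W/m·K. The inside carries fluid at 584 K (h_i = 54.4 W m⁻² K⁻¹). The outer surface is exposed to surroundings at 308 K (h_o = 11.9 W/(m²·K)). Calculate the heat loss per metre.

Treat each layer as a resistance in series:
  R'_conv,in = 1/(2πr h) = 1/(2π·0.0759·54.4) = 0.03855 m·K/W
  R'_carbon steel = ln(0.0844/0.0759)/(2πk) = 0.1062/(2π·49.6) = 3.406×10^-4 m·K/W
  R'_conv,out = 1/(2πr h) = 1/(2π·0.0844·11.9) = 0.1585 m·K/W
ΣR = 0.03855 + 3.406×10^-4 + 0.1585 = 0.1974 m·K/W
Q' = ΔT/ΣR = (584 K − 308 K)/0.1974 = 1400 W/m

Q' = 1400 W/m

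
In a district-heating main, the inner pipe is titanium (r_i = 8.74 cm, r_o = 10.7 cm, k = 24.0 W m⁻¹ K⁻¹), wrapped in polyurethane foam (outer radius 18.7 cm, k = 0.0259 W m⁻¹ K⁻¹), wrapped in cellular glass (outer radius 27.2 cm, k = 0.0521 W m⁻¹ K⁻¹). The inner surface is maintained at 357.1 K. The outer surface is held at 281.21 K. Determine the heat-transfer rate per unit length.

Q' = 16.6 W/m

Treat each layer as a resistance in series:
  R'_titanium = ln(0.107/0.0874)/(2πk) = 0.2023/(2π·24.0) = 0.001342 m·K/W
  R'_polyurethane foam = ln(0.187/0.107)/(2πk) = 0.5583/(2π·0.0259) = 3.431 m·K/W
  R'_cellular glass = ln(0.272/0.187)/(2πk) = 0.3747/(2π·0.0521) = 1.145 m·K/W
ΣR = 0.001342 + 3.431 + 1.145 = 4.577 m·K/W
Q' = ΔT/ΣR = (357.1 K − 281.21 K)/4.577 = 16.6 W/m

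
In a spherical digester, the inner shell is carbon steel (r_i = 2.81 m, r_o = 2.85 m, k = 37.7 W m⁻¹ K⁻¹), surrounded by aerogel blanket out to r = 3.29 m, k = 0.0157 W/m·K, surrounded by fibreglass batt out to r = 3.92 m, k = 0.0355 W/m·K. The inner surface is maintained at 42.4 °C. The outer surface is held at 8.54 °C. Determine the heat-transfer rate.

Q = 97.5 W

Resistance network (inner→outer):
  R_carbon steel = (1/2.81 − 1/2.85)/(4πk) = 0.004995/(4π·37.7) = 1.054×10^-5 K/W
  R_aerogel blanket = (1/2.85 − 1/3.29)/(4πk) = 0.04693/(4π·0.0157) = 0.2378 K/W
  R_fibreglass batt = (1/3.29 − 1/3.92)/(4πk) = 0.04885/(4π·0.0355) = 0.1095 K/W
ΣR = 1.054×10^-5 + 0.2378 + 0.1095 = 0.3473 K/W
Q = ΔT/ΣR = (42.4 °C − 8.54 °C)/0.3473 = 97.5 W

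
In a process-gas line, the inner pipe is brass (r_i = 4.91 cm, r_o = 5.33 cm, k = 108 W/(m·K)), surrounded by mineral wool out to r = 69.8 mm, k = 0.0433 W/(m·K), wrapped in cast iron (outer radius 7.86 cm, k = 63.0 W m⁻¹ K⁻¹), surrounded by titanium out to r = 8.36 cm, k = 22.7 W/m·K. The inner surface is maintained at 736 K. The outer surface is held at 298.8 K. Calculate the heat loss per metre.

Resistance network (inner→outer):
  R'_brass = ln(0.0533/0.0491)/(2πk) = 0.08208/(2π·108) = 1.210×10^-4 m·K/W
  R'_mineral wool = ln(0.0698/0.0533)/(2πk) = 0.2697/(2π·0.0433) = 0.9913 m·K/W
  R'_cast iron = ln(0.0786/0.0698)/(2πk) = 0.1187/(2π·63.0) = 3.000×10^-4 m·K/W
  R'_titanium = ln(0.0836/0.0786)/(2πk) = 0.06167/(2π·22.7) = 4.324×10^-4 m·K/W
ΣR = 1.210×10^-4 + 0.9913 + 3.000×10^-4 + 4.324×10^-4 = 0.9922 m·K/W
Q' = ΔT/ΣR = (736 K − 298.8 K)/0.9922 = 441 W/m

Q' = 441 W/m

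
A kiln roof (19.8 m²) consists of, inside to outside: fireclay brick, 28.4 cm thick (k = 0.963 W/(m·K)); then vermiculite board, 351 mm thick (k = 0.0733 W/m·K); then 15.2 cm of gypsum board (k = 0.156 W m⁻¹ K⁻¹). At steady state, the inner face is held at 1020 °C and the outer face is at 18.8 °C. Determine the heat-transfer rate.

Q = 3.27 kW

Series thermal resistances, inner to outer:
  R_fireclay brick = L/(kA) = 0.284/(0.963·19.8) = 0.01489 K/W
  R_vermiculite board = L/(kA) = 0.351/(0.0733·19.8) = 0.2418 K/W
  R_gypsum board = L/(kA) = 0.152/(0.156·19.8) = 0.04921 K/W
ΣR = 0.01489 + 0.2418 + 0.04921 = 0.3059 K/W
Q = ΔT/ΣR = (1020 °C − 18.8 °C)/0.3059 = 3270 W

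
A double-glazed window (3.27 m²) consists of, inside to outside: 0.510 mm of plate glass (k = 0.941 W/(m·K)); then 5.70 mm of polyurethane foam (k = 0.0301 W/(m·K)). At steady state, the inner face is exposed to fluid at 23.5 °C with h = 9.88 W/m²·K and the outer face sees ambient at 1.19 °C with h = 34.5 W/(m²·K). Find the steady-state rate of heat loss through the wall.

Series thermal resistances, inner to outer:
  R_conv,in = 1/(hA) = 1/(9.88·3.27) = 0.03095 K/W
  R_plate glass = L/(kA) = 5.10×10^-4/(0.941·3.27) = 1.657×10^-4 K/W
  R_polyurethane foam = L/(kA) = 0.00570/(0.0301·3.27) = 0.05791 K/W
  R_conv,out = 1/(hA) = 1/(34.5·3.27) = 0.008864 K/W
ΣR = 0.03095 + 1.657×10^-4 + 0.05791 + 0.008864 = 0.09789 K/W
Q = ΔT/ΣR = (23.5 °C − 1.19 °C)/0.09789 = 228 W

Q = 228 W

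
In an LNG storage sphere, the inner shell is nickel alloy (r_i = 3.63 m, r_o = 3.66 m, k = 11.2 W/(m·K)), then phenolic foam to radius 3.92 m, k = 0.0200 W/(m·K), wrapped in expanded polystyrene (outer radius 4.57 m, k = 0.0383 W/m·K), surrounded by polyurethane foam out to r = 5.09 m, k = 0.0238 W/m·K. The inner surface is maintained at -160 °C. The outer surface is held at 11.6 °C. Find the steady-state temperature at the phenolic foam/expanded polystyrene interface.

Series thermal resistances, inner to outer:
  R_nickel alloy = (1/3.63 − 1/3.66)/(4πk) = 0.002258/(4π·11.2) = 1.604×10^-5 K/W
  R_phenolic foam = (1/3.66 − 1/3.92)/(4πk) = 0.01812/(4π·0.0200) = 0.07211 K/W
  R_expanded polystyrene = (1/3.92 − 1/4.57)/(4πk) = 0.03628/(4π·0.0383) = 0.07539 K/W
  R_polyurethane foam = (1/4.57 − 1/5.09)/(4πk) = 0.02235/(4π·0.0238) = 0.07475 K/W
ΣR = 1.604×10^-5 + 0.07211 + 0.07539 + 0.07475 = 0.2223 K/W
Q = ΔT/ΣR = (-160 °C − 11.6 °C)/0.2223 = -771.9 W
From the inner boundary to the phenolic foam/expanded polystyrene interface, ΣR_partial = 0.07213 K/W.
T_interface = T_in − Q·ΣR_partial = -160 °C − (-771.9)(0.07213) = -104 °C

T = -104 °C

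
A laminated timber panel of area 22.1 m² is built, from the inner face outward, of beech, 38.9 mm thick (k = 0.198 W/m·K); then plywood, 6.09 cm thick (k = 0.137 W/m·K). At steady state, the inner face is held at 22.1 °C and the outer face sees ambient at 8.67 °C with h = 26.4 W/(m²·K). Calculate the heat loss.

Treat each layer as a resistance in series:
  R_beech = L/(kA) = 0.0389/(0.198·22.1) = 0.008890 K/W
  R_plywood = L/(kA) = 0.0609/(0.137·22.1) = 0.02011 K/W
  R_conv,out = 1/(hA) = 1/(26.4·22.1) = 0.001714 K/W
ΣR = 0.008890 + 0.02011 + 0.001714 = 0.03071 K/W
Q = ΔT/ΣR = (22.1 °C − 8.67 °C)/0.03071 = 437 W

Q = 437 W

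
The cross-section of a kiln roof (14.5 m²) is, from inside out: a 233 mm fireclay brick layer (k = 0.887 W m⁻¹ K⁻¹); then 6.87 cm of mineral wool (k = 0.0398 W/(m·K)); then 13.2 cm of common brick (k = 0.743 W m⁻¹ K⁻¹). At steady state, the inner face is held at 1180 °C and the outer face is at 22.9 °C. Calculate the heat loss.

Series thermal resistances, inner to outer:
  R_fireclay brick = L/(kA) = 0.233/(0.887·14.5) = 0.01812 K/W
  R_mineral wool = L/(kA) = 0.0687/(0.0398·14.5) = 0.1190 K/W
  R_common brick = L/(kA) = 0.132/(0.743·14.5) = 0.01225 K/W
ΣR = 0.01812 + 0.1190 + 0.01225 = 0.1494 K/W
Q = ΔT/ΣR = (1180 °C − 22.9 °C)/0.1494 = 7740 W

Q = 7740 W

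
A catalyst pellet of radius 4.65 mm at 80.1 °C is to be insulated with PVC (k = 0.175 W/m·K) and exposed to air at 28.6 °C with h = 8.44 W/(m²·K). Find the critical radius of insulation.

For a sphere, r_cr = 2k_ins/h = 2·0.175/8.44 = 0.0415 m = 4.15 cm

r_cr = 4.15 cm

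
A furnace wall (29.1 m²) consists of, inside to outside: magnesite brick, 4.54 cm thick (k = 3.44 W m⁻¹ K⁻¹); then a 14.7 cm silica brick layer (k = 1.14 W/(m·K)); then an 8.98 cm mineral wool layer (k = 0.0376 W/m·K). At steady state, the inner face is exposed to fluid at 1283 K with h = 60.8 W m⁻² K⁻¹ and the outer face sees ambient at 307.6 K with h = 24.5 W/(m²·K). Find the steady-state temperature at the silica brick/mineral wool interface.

Resistance network (inner→outer):
  R_conv,in = 1/(hA) = 1/(60.8·29.1) = 5.652×10^-4 K/W
  R_magnesite brick = L/(kA) = 0.0454/(3.44·29.1) = 4.535×10^-4 K/W
  R_silica brick = L/(kA) = 0.147/(1.14·29.1) = 0.004431 K/W
  R_mineral wool = L/(kA) = 0.0898/(0.0376·29.1) = 0.08207 K/W
  R_conv,out = 1/(hA) = 1/(24.5·29.1) = 0.001403 K/W
ΣR = 5.652×10^-4 + 4.535×10^-4 + 0.004431 + 0.08207 + 0.001403 = 0.08892 K/W
Q = ΔT/ΣR = (1283 K − 307.6 K)/0.08892 = 10970 W
From the inner boundary to the silica brick/mineral wool interface, ΣR_partial = 0.005450 K/W.
T_interface = T_in − Q·ΣR_partial = 1283 K − (10970)(0.005450) = 1223 K

T = 1223 K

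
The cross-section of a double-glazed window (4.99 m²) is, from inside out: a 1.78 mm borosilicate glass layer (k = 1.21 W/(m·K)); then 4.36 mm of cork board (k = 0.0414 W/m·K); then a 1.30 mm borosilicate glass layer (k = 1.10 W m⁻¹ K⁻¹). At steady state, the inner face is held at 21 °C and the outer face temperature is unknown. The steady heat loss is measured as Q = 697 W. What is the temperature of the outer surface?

T_out = 5.92 °C

Series resistances:
  R_borosilicate glass = L/(kA) = 0.00178/(1.21·4.99) = 2.948×10^-4 K/W
  R_cork board = L/(kA) = 0.00436/(0.0414·4.99) = 0.02111 K/W
  R_borosilicate glass = L/(kA) = 0.00130/(1.10·4.99) = 2.368×10^-4 K/W
ΣR = 0.02164 K/W
ΔT = Q·ΣR = 697 × 0.02164 = 15.08 K
Heat flows outward, so T_out = T_in − ΔT = 21 − 15.08 = 5.92 °C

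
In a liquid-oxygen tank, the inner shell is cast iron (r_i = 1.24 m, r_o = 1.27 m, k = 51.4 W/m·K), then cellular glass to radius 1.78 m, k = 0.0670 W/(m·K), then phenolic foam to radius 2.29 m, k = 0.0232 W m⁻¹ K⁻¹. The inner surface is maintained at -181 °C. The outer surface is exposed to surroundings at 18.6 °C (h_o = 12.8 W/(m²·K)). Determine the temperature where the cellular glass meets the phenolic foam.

T = -104 °C

Resistance network (inner→outer):
  R_cast iron = (1/1.24 − 1/1.27)/(4πk) = 0.01905/(4π·51.4) = 2.949×10^-5 K/W
  R_cellular glass = (1/1.27 − 1/1.78)/(4πk) = 0.2256/(4π·0.0670) = 0.2680 K/W
  R_phenolic foam = (1/1.78 − 1/2.29)/(4πk) = 0.1251/(4π·0.0232) = 0.4292 K/W
  R_conv,out = 1/(4πr²h) = 1/(4π·2.29²·12.8) = 0.001186 K/W
ΣR = 2.949×10^-5 + 0.2680 + 0.4292 + 0.001186 = 0.6984 K/W
Q = ΔT/ΣR = (-181 °C − 18.6 °C)/0.6984 = -285.8 W
From the inner boundary to the cellular glass/phenolic foam interface, ΣR_partial = 0.2680 K/W.
T_interface = T_in − Q·ΣR_partial = -181 °C − (-285.8)(0.2680) = -104 °C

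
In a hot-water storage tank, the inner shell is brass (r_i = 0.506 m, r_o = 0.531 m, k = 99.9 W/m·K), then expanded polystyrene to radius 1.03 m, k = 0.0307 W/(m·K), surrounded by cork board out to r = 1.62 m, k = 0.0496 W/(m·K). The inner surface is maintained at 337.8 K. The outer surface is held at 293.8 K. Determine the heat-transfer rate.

Resistance network (inner→outer):
  R_brass = (1/0.506 − 1/0.531)/(4πk) = 0.09305/(4π·99.9) = 7.412×10^-5 K/W
  R_expanded polystyrene = (1/0.531 − 1/1.03)/(4πk) = 0.9124/(4π·0.0307) = 2.365 K/W
  R_cork board = (1/1.03 − 1/1.62)/(4πk) = 0.3536/(4π·0.0496) = 0.5673 K/W
ΣR = 7.412×10^-5 + 2.365 + 0.5673 = 2.932 K/W
Q = ΔT/ΣR = (337.8 K − 293.8 K)/2.932 = 15.0 W

Q = 15.0 W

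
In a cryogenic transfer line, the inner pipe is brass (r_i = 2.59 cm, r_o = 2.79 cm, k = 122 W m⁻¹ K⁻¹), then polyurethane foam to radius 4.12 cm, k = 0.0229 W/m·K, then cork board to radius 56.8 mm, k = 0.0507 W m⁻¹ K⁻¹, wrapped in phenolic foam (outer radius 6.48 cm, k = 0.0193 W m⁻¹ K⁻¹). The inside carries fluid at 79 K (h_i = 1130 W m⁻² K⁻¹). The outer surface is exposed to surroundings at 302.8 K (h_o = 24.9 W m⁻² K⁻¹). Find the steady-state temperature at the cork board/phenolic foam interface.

Series thermal resistances, inner to outer:
  R'_conv,in = 1/(2πr h) = 1/(2π·0.0259·1130) = 0.005438 m·K/W
  R'_brass = ln(0.0279/0.0259)/(2πk) = 0.07438/(2π·122) = 9.704×10^-5 m·K/W
  R'_polyurethane foam = ln(0.0412/0.0279)/(2πk) = 0.3898/(2π·0.0229) = 2.709 m·K/W
  R'_cork board = ln(0.0568/0.0412)/(2πk) = 0.3211/(2π·0.0507) = 1.008 m·K/W
  R'_phenolic foam = ln(0.0648/0.0568)/(2πk) = 0.1318/(2π·0.0193) = 1.087 m·K/W
  R'_conv,out = 1/(2πr h) = 1/(2π·0.0648·24.9) = 0.09864 m·K/W
ΣR = 0.005438 + 9.704×10^-5 + 2.709 + 1.008 + 1.087 + 0.09864 = 4.908 m·K/W
Q' = ΔT/ΣR = (79 K − 302.8 K)/4.908 = -45.60 W/m
From the inner boundary to the cork board/phenolic foam interface, ΣR_partial = 3.723 m·K/W.
T_interface = T_in − Q'·ΣR_partial = 79 K − (-45.60)(3.723) = 248.8 K

T = 248.8 K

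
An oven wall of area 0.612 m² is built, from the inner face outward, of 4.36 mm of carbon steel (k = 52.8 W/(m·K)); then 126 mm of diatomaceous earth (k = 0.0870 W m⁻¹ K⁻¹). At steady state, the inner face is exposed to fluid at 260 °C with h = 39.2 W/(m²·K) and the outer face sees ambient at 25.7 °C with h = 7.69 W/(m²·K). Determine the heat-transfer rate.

Treat each layer as a resistance in series:
  R_conv,in = 1/(hA) = 1/(39.2·0.612) = 0.04168 K/W
  R_carbon steel = L/(kA) = 0.00436/(52.8·0.612) = 1.349×10^-4 K/W
  R_diatomaceous earth = L/(kA) = 0.126/(0.0870·0.612) = 2.366 K/W
  R_conv,out = 1/(hA) = 1/(7.69·0.612) = 0.2125 K/W
ΣR = 0.04168 + 1.349×10^-4 + 2.366 + 0.2125 = 2.620 K/W
Q = ΔT/ΣR = (260 °C − 25.7 °C)/2.620 = 89.4 W

Q = 89.4 W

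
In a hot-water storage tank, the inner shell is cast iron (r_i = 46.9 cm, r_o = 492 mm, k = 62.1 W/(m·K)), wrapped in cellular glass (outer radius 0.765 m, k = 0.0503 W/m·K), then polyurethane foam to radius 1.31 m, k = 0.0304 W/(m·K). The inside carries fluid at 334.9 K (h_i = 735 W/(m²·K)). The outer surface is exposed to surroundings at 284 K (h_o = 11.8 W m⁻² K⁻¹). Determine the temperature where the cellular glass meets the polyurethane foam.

Resistance network (inner→outer):
  R_conv,in = 1/(4πr²h) = 1/(4π·0.469²·735) = 4.922×10^-4 K/W
  R_cast iron = (1/0.469 − 1/0.492)/(4πk) = 0.09968/(4π·62.1) = 1.277×10^-4 K/W
  R_cellular glass = (1/0.492 − 1/0.765)/(4πk) = 0.7253/(4π·0.0503) = 1.148 K/W
  R_polyurethane foam = (1/0.765 − 1/1.31)/(4πk) = 0.5438/(4π·0.0304) = 1.424 K/W
  R_conv,out = 1/(4πr²h) = 1/(4π·1.31²·11.8) = 0.003930 K/W
ΣR = 4.922×10^-4 + 1.277×10^-4 + 1.148 + 1.424 + 0.003930 = 2.577 K/W
Q = ΔT/ΣR = (334.9 K − 284 K)/2.577 = 19.75 W
From the inner boundary to the cellular glass/polyurethane foam interface, ΣR_partial = 1.149 K/W.
T_interface = T_in − Q·ΣR_partial = 334.9 K − (19.75)(1.149) = 312.2 K

T = 312.2 K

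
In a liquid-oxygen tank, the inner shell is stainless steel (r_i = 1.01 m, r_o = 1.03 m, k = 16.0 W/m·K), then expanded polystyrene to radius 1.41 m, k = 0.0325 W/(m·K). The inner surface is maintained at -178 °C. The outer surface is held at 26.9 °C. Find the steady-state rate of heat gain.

Resistance network (inner→outer):
  R_stainless steel = (1/1.01 − 1/1.03)/(4πk) = 0.01923/(4π·16.0) = 9.562×10^-5 K/W
  R_expanded polystyrene = (1/1.03 − 1/1.41)/(4πk) = 0.2617/(4π·0.0325) = 0.6407 K/W
ΣR = 9.562×10^-5 + 0.6407 = 0.6408 K/W
Q = ΔT/ΣR = (-178 °C − 26.9 °C)/0.6408 = -320 W
(Negative Q ⇒ heat flows inward; heat gain = 320 W.)

Q = 320 W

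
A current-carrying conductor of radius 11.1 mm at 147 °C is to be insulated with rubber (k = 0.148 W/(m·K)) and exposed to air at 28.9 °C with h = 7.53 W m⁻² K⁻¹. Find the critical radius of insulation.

r_cr = 1.97 cm

For a cylinder, r_cr = k_ins/h = 0.148/7.53 = 0.0197 m = 1.97 cm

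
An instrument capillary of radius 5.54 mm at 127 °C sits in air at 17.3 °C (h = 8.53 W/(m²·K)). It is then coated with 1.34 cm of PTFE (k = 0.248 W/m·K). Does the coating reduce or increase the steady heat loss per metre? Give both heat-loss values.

Critical radius for a cylinder: r_cr = k/h = 0.0291 m = 2.91 cm.
Outer radius after coating: r₂ = 0.00554 + 0.0134 = 0.01894 m.
Since r₁ < r_cr and r₂ ≤ r_cr, the coating moves toward the maximum at r_cr — heat loss rises.
Bare: R = 1/(2πr₁h) = 3.368 m·K/W; Q = 109.7/3.368 = 32.6 W/m.
Coated: R = R_cond + R_conv = 1.774 m·K/W; Q = 109.7/1.774 = 61.8 W/m.

increases: 32.6 → 61.8 W/m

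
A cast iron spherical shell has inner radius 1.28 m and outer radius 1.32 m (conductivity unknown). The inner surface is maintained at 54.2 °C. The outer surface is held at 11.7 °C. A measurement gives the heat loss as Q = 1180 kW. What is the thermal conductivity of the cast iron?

ΣR = ΔT/Q = |54.2 − 11.7|/1.18×10^6 = 3.602×10^-5 K/W
(1/r₁−1/r₂)/(4πk) = 3.602×10^-5 ⇒ k = 0.02367/(4π·3.602×10^-5) = 52.3 W/m·K

k = 52.3 W/m·K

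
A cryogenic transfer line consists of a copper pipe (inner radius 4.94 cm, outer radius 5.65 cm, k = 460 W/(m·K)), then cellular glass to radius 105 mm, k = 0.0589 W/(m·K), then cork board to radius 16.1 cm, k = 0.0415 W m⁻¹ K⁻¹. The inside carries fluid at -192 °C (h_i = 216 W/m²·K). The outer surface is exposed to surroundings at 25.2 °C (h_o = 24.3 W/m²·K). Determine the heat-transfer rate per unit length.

Series thermal resistances, inner to outer:
  R'_conv,in = 1/(2πr h) = 1/(2π·0.0494·216) = 0.01492 m·K/W
  R'_copper = ln(0.0565/0.0494)/(2πk) = 0.1343/(2π·460) = 4.646×10^-5 m·K/W
  R'_cellular glass = ln(0.105/0.0565)/(2πk) = 0.6197/(2π·0.0589) = 1.675 m·K/W
  R'_cork board = ln(0.161/0.105)/(2πk) = 0.4274/(2π·0.0415) = 1.639 m·K/W
  R'_conv,out = 1/(2πr h) = 1/(2π·0.161·24.3) = 0.04068 m·K/W
ΣR = 0.01492 + 4.646×10^-5 + 1.675 + 1.639 + 0.04068 = 3.370 m·K/W
Q' = ΔT/ΣR = (-192 °C − 25.2 °C)/3.370 = -64.5 W/m
(Negative Q' ⇒ heat flows inward; heat gain = 64.5 W/m.)

Q' = 64.5 W/m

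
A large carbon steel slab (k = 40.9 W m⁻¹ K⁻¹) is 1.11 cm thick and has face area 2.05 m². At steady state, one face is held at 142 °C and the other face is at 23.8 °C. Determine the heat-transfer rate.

Q = 8.93×10^5 W

Q = kA·ΔT/L = 40.9 × 2.05 × |142 °C − 23.8 °C| / 0.0111 = 8.93×10^5 W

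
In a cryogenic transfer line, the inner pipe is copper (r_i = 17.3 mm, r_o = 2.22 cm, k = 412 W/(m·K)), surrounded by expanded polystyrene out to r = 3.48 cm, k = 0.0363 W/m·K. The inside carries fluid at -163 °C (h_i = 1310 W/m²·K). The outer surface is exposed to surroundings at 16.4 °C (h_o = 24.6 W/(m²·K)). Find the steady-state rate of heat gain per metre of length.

Q' = 82.9 W/m

Treat each layer as a resistance in series:
  R'_conv,in = 1/(2πr h) = 1/(2π·0.0173·1310) = 0.007023 m·K/W
  R'_copper = ln(0.0222/0.0173)/(2πk) = 0.2494/(2π·412) = 9.634×10^-5 m·K/W
  R'_expanded polystyrene = ln(0.0348/0.0222)/(2πk) = 0.4495/(2π·0.0363) = 1.971 m·K/W
  R'_conv,out = 1/(2πr h) = 1/(2π·0.0348·24.6) = 0.1859 m·K/W
ΣR = 0.007023 + 9.634×10^-5 + 1.971 + 0.1859 = 2.164 m·K/W
Q' = ΔT/ΣR = (-163 °C − 16.4 °C)/2.164 = -82.9 W/m
(Negative Q' ⇒ heat flows inward; heat gain = 82.9 W/m.)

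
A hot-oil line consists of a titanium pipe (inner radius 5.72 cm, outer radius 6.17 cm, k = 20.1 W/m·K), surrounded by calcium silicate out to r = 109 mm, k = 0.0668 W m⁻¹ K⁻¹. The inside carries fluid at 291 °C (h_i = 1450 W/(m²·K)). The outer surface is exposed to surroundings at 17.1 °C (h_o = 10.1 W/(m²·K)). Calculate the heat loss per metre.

Q' = 182 W/m

Resistance network (inner→outer):
  R'_conv,in = 1/(2πr h) = 1/(2π·0.0572·1450) = 0.001919 m·K/W
  R'_titanium = ln(0.0617/0.0572)/(2πk) = 0.07573/(2π·20.1) = 5.996×10^-4 m·K/W
  R'_calcium silicate = ln(0.109/0.0617)/(2πk) = 0.5691/(2π·0.0668) = 1.356 m·K/W
  R'_conv,out = 1/(2πr h) = 1/(2π·0.109·10.1) = 0.1446 m·K/W
ΣR = 0.001919 + 5.996×10^-4 + 1.356 + 0.1446 = 1.503 m·K/W
Q' = ΔT/ΣR = (291 °C − 17.1 °C)/1.503 = 182 W/m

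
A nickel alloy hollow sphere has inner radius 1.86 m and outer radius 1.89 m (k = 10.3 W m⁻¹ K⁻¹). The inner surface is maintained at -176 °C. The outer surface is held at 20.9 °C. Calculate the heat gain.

Q = 2990 kW

Q = 4πk·ΔT/(1/r₁ − 1/r₂) = 4π × 10.3 × 196.9 / (1/1.86 − 1/1.89) = 2.99×10^6 W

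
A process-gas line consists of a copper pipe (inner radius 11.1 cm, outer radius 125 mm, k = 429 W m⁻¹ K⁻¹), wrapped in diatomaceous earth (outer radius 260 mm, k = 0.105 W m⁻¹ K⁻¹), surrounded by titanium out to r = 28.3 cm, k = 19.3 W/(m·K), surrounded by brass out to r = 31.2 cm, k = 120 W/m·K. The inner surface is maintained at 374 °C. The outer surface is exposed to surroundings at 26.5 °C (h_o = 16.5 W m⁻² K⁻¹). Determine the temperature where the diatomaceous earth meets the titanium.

T = 36.2 °C

Resistance network (inner→outer):
  R'_copper = ln(0.125/0.111)/(2πk) = 0.1188/(2π·429) = 4.407×10^-5 m·K/W
  R'_diatomaceous earth = ln(0.260/0.125)/(2πk) = 0.7324/(2π·0.105) = 1.110 m·K/W
  R'_titanium = ln(0.283/0.260)/(2πk) = 0.08477/(2π·19.3) = 6.990×10^-4 m·K/W
  R'_brass = ln(0.312/0.283)/(2πk) = 0.09756/(2π·120) = 1.294×10^-4 m·K/W
  R'_conv,out = 1/(2πr h) = 1/(2π·0.312·16.5) = 0.03092 m·K/W
ΣR = 4.407×10^-5 + 1.110 + 6.990×10^-4 + 1.294×10^-4 + 0.03092 = 1.142 m·K/W
Q' = ΔT/ΣR = (374 °C − 26.5 °C)/1.142 = 304.3 W/m
From the inner boundary to the diatomaceous earth/titanium interface, ΣR_partial = 1.110 m·K/W.
T_interface = T_in − Q'·ΣR_partial = 374 °C − (304.3)(1.110) = 36.2 °C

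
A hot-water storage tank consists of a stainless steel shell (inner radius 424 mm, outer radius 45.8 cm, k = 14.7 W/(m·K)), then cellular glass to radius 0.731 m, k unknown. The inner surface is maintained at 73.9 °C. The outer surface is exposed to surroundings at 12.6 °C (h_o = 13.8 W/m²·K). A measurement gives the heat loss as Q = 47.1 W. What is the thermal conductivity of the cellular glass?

ΣR = ΔT/Q = |73.9 − 12.6|/47.1 = 1.301 K/W
Known resistances:
  R_stainless steel = (1/0.424 − 1/0.458)/(4πk) = 0.1751/(4π·14.7) = 9.478×10^-4 K/W
  R_conv,out = 1/(4πr²h) = 1/(4π·0.731²·13.8) = 0.01079 K/W
R_cellular glass = ΣR − ΣR_known = 1.301 − 0.01174 = 1.289 K/W
(1/r₁−1/r₂)/(4πk) = 1.289 ⇒ k = 0.8154/(4π·1.289) = 0.0503 W/m·K

k = 0.0503 W/m·K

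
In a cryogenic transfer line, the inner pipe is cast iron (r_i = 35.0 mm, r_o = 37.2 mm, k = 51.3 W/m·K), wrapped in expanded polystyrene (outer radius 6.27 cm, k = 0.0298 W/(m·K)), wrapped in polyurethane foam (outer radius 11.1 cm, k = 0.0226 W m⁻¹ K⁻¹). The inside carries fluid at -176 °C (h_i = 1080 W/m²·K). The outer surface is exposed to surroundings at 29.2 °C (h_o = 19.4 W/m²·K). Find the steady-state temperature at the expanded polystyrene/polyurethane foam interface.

T = -92.8 °C

Treat each layer as a resistance in series:
  R'_conv,in = 1/(2πr h) = 1/(2π·0.0350·1080) = 0.004210 m·K/W
  R'_cast iron = ln(0.0372/0.0350)/(2πk) = 0.06096/(2π·51.3) = 1.891×10^-4 m·K/W
  R'_expanded polystyrene = ln(0.0627/0.0372)/(2πk) = 0.5221/(2π·0.0298) = 2.788 m·K/W
  R'_polyurethane foam = ln(0.111/0.0627)/(2πk) = 0.5712/(2π·0.0226) = 4.022 m·K/W
  R'_conv,out = 1/(2πr h) = 1/(2π·0.111·19.4) = 0.07391 m·K/W
ΣR = 0.004210 + 1.891×10^-4 + 2.788 + 4.022 + 0.07391 = 6.888 m·K/W
Q' = ΔT/ΣR = (-176 °C − 29.2 °C)/6.888 = -29.79 W/m
From the inner boundary to the expanded polystyrene/polyurethane foam interface, ΣR_partial = 2.792 m·K/W.
T_interface = T_in − Q'·ΣR_partial = -176 °C − (-29.79)(2.792) = -92.8 °C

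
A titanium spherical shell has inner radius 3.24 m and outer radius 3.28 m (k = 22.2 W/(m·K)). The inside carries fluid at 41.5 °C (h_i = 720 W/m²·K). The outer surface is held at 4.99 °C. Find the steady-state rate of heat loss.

Q = 1.52×10^6 W

Treat each layer as a resistance in series:
  R_conv,in = 1/(4πr²h) = 1/(4π·3.24²·720) = 1.053×10^-5 K/W
  R_titanium = (1/3.24 − 1/3.28)/(4πk) = 0.003764/(4π·22.2) = 1.349×10^-5 K/W
ΣR = 1.053×10^-5 + 1.349×10^-5 = 2.402×10^-5 K/W
Q = ΔT/ΣR = (41.5 °C − 4.99 °C)/2.402×10^-5 = 1.52×10^6 W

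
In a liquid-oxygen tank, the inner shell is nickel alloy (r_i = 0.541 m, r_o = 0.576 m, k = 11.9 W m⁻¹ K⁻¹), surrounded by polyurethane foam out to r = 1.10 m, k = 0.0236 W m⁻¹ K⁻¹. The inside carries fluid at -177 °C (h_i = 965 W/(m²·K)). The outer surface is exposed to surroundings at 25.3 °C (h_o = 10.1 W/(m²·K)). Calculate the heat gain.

Q = 72.3 W

Treat each layer as a resistance in series:
  R_conv,in = 1/(4πr²h) = 1/(4π·0.541²·965) = 2.818×10^-4 K/W
  R_nickel alloy = (1/0.541 − 1/0.576)/(4πk) = 0.1123/(4π·11.9) = 7.511×10^-4 K/W
  R_polyurethane foam = (1/0.576 − 1/1.10)/(4πk) = 0.8270/(4π·0.0236) = 2.789 K/W
  R_conv,out = 1/(4πr²h) = 1/(4π·1.10²·10.1) = 0.006512 K/W
ΣR = 2.818×10^-4 + 7.511×10^-4 + 2.789 + 0.006512 = 2.797 K/W
Q = ΔT/ΣR = (-177 °C − 25.3 °C)/2.797 = -72.3 W
(Negative Q ⇒ heat flows inward; heat gain = 72.3 W.)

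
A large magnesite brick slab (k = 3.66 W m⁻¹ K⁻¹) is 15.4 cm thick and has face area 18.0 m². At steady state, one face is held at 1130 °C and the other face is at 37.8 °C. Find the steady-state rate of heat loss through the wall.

Q = 467 kW

Q = kA·ΔT/L = 3.66 × 18.0 × |1130 °C − 37.8 °C| / 0.154 = 4.67×10^5 W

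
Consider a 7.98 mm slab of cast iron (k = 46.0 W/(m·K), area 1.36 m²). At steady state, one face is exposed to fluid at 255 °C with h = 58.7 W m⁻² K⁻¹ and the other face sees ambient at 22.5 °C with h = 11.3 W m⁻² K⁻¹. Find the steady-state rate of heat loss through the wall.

Series thermal resistances, inner to outer:
  R_conv,in = 1/(hA) = 1/(58.7·1.36) = 0.01253 K/W
  R_cast iron = L/(kA) = 0.00798/(46.0·1.36) = 1.276×10^-4 K/W
  R_conv,out = 1/(hA) = 1/(11.3·1.36) = 0.06507 K/W
ΣR = 0.01253 + 1.276×10^-4 + 0.06507 = 0.07773 K/W
Q = ΔT/ΣR = (255 °C − 22.5 °C)/0.07773 = 2990 W

Q = 2.99 kW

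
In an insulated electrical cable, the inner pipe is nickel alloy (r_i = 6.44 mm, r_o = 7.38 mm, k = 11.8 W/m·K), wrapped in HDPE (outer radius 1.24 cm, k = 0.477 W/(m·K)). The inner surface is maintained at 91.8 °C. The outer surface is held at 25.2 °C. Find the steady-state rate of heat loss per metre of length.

Q' = 381 W/m

Series thermal resistances, inner to outer:
  R'_nickel alloy = ln(0.00738/0.00644)/(2πk) = 0.1362/(2π·11.8) = 0.001838 m·K/W
  R'_HDPE = ln(0.0124/0.00738)/(2πk) = 0.5189/(2π·0.477) = 0.1731 m·K/W
ΣR = 0.001838 + 0.1731 = 0.1749 m·K/W
Q' = ΔT/ΣR = (91.8 °C − 25.2 °C)/0.1749 = 381 W/m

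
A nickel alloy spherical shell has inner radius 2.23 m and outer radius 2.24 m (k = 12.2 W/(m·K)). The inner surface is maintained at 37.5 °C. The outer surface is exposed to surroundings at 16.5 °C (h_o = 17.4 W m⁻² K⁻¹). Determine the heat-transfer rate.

Treat each layer as a resistance in series:
  R_nickel alloy = (1/2.23 − 1/2.24)/(4πk) = 0.002002/(4π·12.2) = 1.306×10^-5 K/W
  R_conv,out = 1/(4πr²h) = 1/(4π·2.24²·17.4) = 9.115×10^-4 K/W
ΣR = 1.306×10^-5 + 9.115×10^-4 = 9.246×10^-4 K/W
Q = ΔT/ΣR = (37.5 °C − 16.5 °C)/9.246×10^-4 = 22700 W

Q = 22.7 kW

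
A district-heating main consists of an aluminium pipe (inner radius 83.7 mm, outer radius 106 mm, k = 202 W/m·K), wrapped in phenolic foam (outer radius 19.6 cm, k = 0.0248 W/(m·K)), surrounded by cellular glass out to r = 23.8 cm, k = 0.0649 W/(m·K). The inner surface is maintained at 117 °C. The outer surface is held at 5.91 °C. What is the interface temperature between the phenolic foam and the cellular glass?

T = 17.9 °C

Series thermal resistances, inner to outer:
  R'_aluminium = ln(0.106/0.0837)/(2πk) = 0.2362/(2π·202) = 1.861×10^-4 m·K/W
  R'_phenolic foam = ln(0.196/0.106)/(2πk) = 0.6147/(2π·0.0248) = 3.945 m·K/W
  R'_cellular glass = ln(0.238/0.196)/(2πk) = 0.1942/(2π·0.0649) = 0.4761 m·K/W
ΣR = 1.861×10^-4 + 3.945 + 0.4761 = 4.421 m·K/W
Q' = ΔT/ΣR = (117 °C − 5.91 °C)/4.421 = 25.13 W/m
From the inner boundary to the phenolic foam/cellular glass interface, ΣR_partial = 3.945 m·K/W.
T_interface = T_in − Q'·ΣR_partial = 117 °C − (25.13)(3.945) = 17.9 °C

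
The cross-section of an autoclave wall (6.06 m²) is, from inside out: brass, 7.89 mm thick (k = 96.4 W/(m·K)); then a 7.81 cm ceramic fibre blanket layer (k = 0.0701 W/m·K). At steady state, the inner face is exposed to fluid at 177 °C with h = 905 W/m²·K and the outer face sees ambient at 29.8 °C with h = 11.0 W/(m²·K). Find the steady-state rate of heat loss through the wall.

Q = 740 W

Series thermal resistances, inner to outer:
  R_conv,in = 1/(hA) = 1/(905·6.06) = 1.823×10^-4 K/W
  R_brass = L/(kA) = 0.00789/(96.4·6.06) = 1.351×10^-5 K/W
  R_ceramic fibre blanket = L/(kA) = 0.0781/(0.0701·6.06) = 0.1838 K/W
  R_conv,out = 1/(hA) = 1/(11.0·6.06) = 0.01500 K/W
ΣR = 1.823×10^-4 + 1.351×10^-5 + 0.1838 + 0.01500 = 0.1990 K/W
Q = ΔT/ΣR = (177 °C − 29.8 °C)/0.1990 = 740 W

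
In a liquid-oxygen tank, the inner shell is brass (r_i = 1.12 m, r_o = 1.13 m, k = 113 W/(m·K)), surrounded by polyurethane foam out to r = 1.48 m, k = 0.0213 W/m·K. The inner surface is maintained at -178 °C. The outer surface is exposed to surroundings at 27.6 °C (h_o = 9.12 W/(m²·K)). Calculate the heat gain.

Q = 262 W

Treat each layer as a resistance in series:
  R_brass = (1/1.12 − 1/1.13)/(4πk) = 0.007901/(4π·113) = 5.564×10^-6 K/W
  R_polyurethane foam = (1/1.13 − 1/1.48)/(4πk) = 0.2093/(4π·0.0213) = 0.7819 K/W
  R_conv,out = 1/(4πr²h) = 1/(4π·1.48²·9.12) = 0.003984 K/W
ΣR = 5.564×10^-6 + 0.7819 + 0.003984 = 0.7859 K/W
Q = ΔT/ΣR = (-178 °C − 27.6 °C)/0.7859 = -262 W
(Negative Q ⇒ heat flows inward; heat gain = 262 W.)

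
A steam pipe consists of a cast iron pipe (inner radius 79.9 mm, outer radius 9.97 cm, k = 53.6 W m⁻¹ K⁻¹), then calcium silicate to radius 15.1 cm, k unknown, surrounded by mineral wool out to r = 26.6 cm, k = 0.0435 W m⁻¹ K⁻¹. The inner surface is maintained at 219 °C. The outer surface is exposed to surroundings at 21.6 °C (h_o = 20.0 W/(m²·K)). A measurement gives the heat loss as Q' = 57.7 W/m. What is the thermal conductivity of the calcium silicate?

ΣR = ΔT/Q' = |219 − 21.6|/57.7 = 3.421 m·K/W
Known resistances:
  R'_cast iron = ln(0.0997/0.0799)/(2πk) = 0.2214/(2π·53.6) = 6.574×10^-4 m·K/W
  R'_mineral wool = ln(0.266/0.151)/(2πk) = 0.5662/(2π·0.0435) = 2.072 m·K/W
  R'_conv,out = 1/(2πr h) = 1/(2π·0.266·20.0) = 0.02992 m·K/W
R_calcium silicate = ΣR − ΣR_known = 3.421 − 2.103 = 1.318 m·K/W
ln(r₂/r₁)/(2πk) = 1.318 ⇒ k = 0.4151/(2π·1.318) = 0.0501 W/m·K

k = 0.0501 W/m·K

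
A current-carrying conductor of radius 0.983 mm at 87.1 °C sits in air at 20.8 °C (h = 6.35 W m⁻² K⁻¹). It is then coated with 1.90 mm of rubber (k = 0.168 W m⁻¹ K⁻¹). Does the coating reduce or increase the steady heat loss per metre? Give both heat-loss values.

Critical radius for a cylinder: r_cr = k/h = 0.0265 m = 2.65 cm.
Outer radius after coating: r₂ = 9.83×10^-4 + 0.00190 = 0.002883 m.
Since r₁ < r_cr and r₂ ≤ r_cr, the coating moves toward the maximum at r_cr — heat loss rises.
Bare: R = 1/(2πr₁h) = 25.50 m·K/W; Q = 66.3/25.50 = 2.60 W/m.
Coated: R = R_cond + R_conv = 9.713 m·K/W; Q = 66.3/9.713 = 6.83 W/m.

increases: 2.60 → 6.83 W/m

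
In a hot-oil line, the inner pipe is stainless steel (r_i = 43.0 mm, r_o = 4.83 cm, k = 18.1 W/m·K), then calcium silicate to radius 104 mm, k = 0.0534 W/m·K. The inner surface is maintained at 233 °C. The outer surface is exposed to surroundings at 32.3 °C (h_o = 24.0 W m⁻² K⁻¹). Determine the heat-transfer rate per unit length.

Q' = 85.4 W/m

Treat each layer as a resistance in series:
  R'_stainless steel = ln(0.0483/0.0430)/(2πk) = 0.1162/(2π·18.1) = 0.001022 m·K/W
  R'_calcium silicate = ln(0.104/0.0483)/(2πk) = 0.7670/(2π·0.0534) = 2.286 m·K/W
  R'_conv,out = 1/(2πr h) = 1/(2π·0.104·24.0) = 0.06376 m·K/W
ΣR = 0.001022 + 2.286 + 0.06376 = 2.351 m·K/W
Q' = ΔT/ΣR = (233 °C − 32.3 °C)/2.351 = 85.4 W/m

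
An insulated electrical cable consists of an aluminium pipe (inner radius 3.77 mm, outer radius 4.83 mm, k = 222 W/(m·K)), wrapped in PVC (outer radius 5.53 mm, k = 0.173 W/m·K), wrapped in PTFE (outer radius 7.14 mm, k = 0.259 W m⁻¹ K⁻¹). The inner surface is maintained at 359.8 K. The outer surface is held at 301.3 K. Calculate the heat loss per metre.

Q' = 208 W/m

Resistance network (inner→outer):
  R'_aluminium = ln(0.00483/0.00377)/(2πk) = 0.2478/(2π·222) = 1.776×10^-4 m·K/W
  R'_PVC = ln(0.00553/0.00483)/(2πk) = 0.1353/(2π·0.173) = 0.1245 m·K/W
  R'_PTFE = ln(0.00714/0.00553)/(2πk) = 0.2555/(2π·0.259) = 0.1570 m·K/W
ΣR = 1.776×10^-4 + 0.1245 + 0.1570 = 0.2817 m·K/W
Q' = ΔT/ΣR = (359.8 K − 301.3 K)/0.2817 = 208 W/m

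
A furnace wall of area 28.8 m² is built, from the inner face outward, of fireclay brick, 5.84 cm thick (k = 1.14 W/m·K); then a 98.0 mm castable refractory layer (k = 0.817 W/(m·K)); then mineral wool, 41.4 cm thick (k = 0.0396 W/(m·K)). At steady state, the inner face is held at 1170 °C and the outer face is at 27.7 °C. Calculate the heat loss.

Q = 3.10 kW

Resistance network (inner→outer):
  R_fireclay brick = L/(kA) = 0.0584/(1.14·28.8) = 0.001779 K/W
  R_castable refractory = L/(kA) = 0.0980/(0.817·28.8) = 0.004165 K/W
  R_mineral wool = L/(kA) = 0.414/(0.0396·28.8) = 0.3630 K/W
ΣR = 0.001779 + 0.004165 + 0.3630 = 0.3689 K/W
Q = ΔT/ΣR = (1170 °C − 27.7 °C)/0.3689 = 3100 W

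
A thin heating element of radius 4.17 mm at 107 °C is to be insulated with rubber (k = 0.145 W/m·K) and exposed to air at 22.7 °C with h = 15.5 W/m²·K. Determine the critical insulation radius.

r_cr = 0.935 cm

For a cylinder, r_cr = k_ins/h = 0.145/15.5 = 0.00935 m = 0.935 cm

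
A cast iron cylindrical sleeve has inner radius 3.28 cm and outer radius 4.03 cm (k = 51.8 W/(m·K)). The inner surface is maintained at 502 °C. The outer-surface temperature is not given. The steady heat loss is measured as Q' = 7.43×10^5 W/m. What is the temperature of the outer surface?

T_out = 31.9 °C

Series resistances:
  R'_cast iron = ln(0.0403/0.0328)/(2πk) = 0.2059/(2π·51.8) = 6.327×10^-4 m·K/W
ΣR = 6.327×10^-4 m·K/W
ΔT = Q'·ΣR = 7.43×10^5 × 6.327×10^-4 = 470.1 K
Heat flows outward, so T_out = T_in − ΔT = 502 − 470.1 = 31.9 °C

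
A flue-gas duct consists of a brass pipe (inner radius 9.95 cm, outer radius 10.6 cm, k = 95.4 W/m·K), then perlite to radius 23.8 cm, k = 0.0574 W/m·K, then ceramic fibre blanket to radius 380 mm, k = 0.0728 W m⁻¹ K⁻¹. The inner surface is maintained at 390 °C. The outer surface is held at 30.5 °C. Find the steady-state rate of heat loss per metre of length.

Q' = 110 W/m

Resistance network (inner→outer):
  R'_brass = ln(0.106/0.0995)/(2πk) = 0.06328/(2π·95.4) = 1.056×10^-4 m·K/W
  R'_perlite = ln(0.238/0.106)/(2πk) = 0.8088/(2π·0.0574) = 2.243 m·K/W
  R'_ceramic fibre blanket = ln(0.380/0.238)/(2πk) = 0.4679/(2π·0.0728) = 1.023 m·K/W
ΣR = 1.056×10^-4 + 2.243 + 1.023 = 3.266 m·K/W
Q' = ΔT/ΣR = (390 °C − 30.5 °C)/3.266 = 110 W/m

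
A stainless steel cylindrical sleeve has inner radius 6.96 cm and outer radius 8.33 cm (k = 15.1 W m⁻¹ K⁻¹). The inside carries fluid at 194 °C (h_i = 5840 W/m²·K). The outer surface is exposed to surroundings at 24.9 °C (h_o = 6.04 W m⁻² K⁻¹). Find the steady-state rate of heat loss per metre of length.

Q' = 531 W/m

Treat each layer as a resistance in series:
  R'_conv,in = 1/(2πr h) = 1/(2π·0.0696·5840) = 3.916×10^-4 m·K/W
  R'_stainless steel = ln(0.0833/0.0696)/(2πk) = 0.1797/(2π·15.1) = 0.001894 m·K/W
  R'_conv,out = 1/(2πr h) = 1/(2π·0.0833·6.04) = 0.3163 m·K/W
ΣR = 3.916×10^-4 + 0.001894 + 0.3163 = 0.3186 m·K/W
Q' = ΔT/ΣR = (194 °C − 24.9 °C)/0.3186 = 531 W/m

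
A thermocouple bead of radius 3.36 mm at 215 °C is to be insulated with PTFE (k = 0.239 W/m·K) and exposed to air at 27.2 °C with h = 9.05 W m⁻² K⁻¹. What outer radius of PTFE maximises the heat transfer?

For a sphere, r_cr = 2k_ins/h = 2·0.239/9.05 = 0.0528 m = 5.28 cm

r_cr = 5.28 cm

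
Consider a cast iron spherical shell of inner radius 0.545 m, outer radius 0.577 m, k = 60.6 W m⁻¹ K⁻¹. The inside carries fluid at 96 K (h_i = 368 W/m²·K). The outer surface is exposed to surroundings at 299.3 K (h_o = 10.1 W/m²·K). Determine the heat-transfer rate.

Q = 8.29 kW

Treat each layer as a resistance in series:
  R_conv,in = 1/(4πr²h) = 1/(4π·0.545²·368) = 7.280×10^-4 K/W
  R_cast iron = (1/0.545 − 1/0.577)/(4πk) = 0.1018/(4π·60.6) = 1.336×10^-4 K/W
  R_conv,out = 1/(4πr²h) = 1/(4π·0.577²·10.1) = 0.02367 K/W
ΣR = 7.280×10^-4 + 1.336×10^-4 + 0.02367 = 0.02453 K/W
Q = ΔT/ΣR = (96 K − 299.3 K)/0.02453 = -8290 W
(Negative Q ⇒ heat flows inward; heat gain = 8290 W.)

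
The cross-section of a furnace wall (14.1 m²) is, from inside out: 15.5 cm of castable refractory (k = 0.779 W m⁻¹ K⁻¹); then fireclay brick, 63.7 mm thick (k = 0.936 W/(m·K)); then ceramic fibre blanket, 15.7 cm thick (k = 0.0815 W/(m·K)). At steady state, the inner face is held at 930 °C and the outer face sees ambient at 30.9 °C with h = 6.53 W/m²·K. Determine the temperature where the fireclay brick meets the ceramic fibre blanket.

T = 828 °C

Treat each layer as a resistance in series:
  R_castable refractory = L/(kA) = 0.155/(0.779·14.1) = 0.01411 K/W
  R_fireclay brick = L/(kA) = 0.0637/(0.936·14.1) = 0.004827 K/W
  R_ceramic fibre blanket = L/(kA) = 0.157/(0.0815·14.1) = 0.1366 K/W
  R_conv,out = 1/(hA) = 1/(6.53·14.1) = 0.01086 K/W
ΣR = 0.01411 + 0.004827 + 0.1366 + 0.01086 = 0.1664 K/W
Q = ΔT/ΣR = (930 °C − 30.9 °C)/0.1664 = 5403 W
From the inner boundary to the fireclay brick/ceramic fibre blanket interface, ΣR_partial = 0.01894 K/W.
T_interface = T_in − Q·ΣR_partial = 930 °C − (5403)(0.01894) = 828 °C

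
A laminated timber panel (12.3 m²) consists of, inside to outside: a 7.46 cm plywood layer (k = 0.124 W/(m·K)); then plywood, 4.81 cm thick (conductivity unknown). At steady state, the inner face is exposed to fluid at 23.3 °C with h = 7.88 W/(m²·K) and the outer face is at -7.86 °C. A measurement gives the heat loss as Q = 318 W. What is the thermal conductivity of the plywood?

k = 0.101 W/m·K

ΣR = ΔT/Q = |23.3 − -7.86|/318 = 0.09799 K/W
Known resistances:
  R_conv,in = 1/(hA) = 1/(7.88·12.3) = 0.01032 K/W
  R_plywood = L/(kA) = 0.0746/(0.124·12.3) = 0.04891 K/W
R_plywood = ΣR − ΣR_known = 0.09799 − 0.05923 = 0.03876 K/W
L/(kA) = 0.03876 ⇒ k = 0.0481/(0.03876·12.3) = 0.101 W/m·K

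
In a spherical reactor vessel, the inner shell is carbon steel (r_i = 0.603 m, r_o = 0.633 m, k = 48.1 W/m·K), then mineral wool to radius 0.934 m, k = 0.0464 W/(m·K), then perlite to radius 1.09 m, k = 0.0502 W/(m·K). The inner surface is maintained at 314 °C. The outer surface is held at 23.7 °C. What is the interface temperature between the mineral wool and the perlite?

T = 86.9 °C

Resistance network (inner→outer):
  R_carbon steel = (1/0.603 − 1/0.633)/(4πk) = 0.07860/(4π·48.1) = 1.300×10^-4 K/W
  R_mineral wool = (1/0.633 − 1/0.934)/(4πk) = 0.5091/(4π·0.0464) = 0.8731 K/W
  R_perlite = (1/0.934 − 1/1.09)/(4πk) = 0.1532/(4π·0.0502) = 0.2429 K/W
ΣR = 1.300×10^-4 + 0.8731 + 0.2429 = 1.116 K/W
Q = ΔT/ΣR = (314 °C − 23.7 °C)/1.116 = 260.1 W
From the inner boundary to the mineral wool/perlite interface, ΣR_partial = 0.8732 K/W.
T_interface = T_in − Q·ΣR_partial = 314 °C − (260.1)(0.8732) = 86.9 °C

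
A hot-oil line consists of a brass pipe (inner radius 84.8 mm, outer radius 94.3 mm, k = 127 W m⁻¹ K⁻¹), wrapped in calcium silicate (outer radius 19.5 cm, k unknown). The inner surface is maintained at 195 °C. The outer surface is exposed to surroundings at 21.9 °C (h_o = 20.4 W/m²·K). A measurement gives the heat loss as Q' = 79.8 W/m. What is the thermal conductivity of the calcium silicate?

k = 0.0543 W/m·K

ΣR = ΔT/Q' = |195 − 21.9|/79.8 = 2.169 m·K/W
Known resistances:
  R'_brass = ln(0.0943/0.0848)/(2πk) = 0.1062/(2π·127) = 1.331×10^-4 m·K/W
  R'_conv,out = 1/(2πr h) = 1/(2π·0.195·20.4) = 0.04001 m·K/W
R_calcium silicate = ΣR − ΣR_known = 2.169 − 0.04014 = 2.129 m·K/W
ln(r₂/r₁)/(2πk) = 2.129 ⇒ k = 0.7265/(2π·2.129) = 0.0543 W/m·K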